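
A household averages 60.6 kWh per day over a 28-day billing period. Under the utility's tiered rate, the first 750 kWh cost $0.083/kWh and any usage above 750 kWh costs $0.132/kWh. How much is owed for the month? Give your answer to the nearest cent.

$187.23

Usage = 60.6 kWh/day × 28 days = 1696.8 kWh
First 750 kWh × $0.083 = $62.25
Remaining 946.8 kWh × $0.132 = $124.98
Total = $187.23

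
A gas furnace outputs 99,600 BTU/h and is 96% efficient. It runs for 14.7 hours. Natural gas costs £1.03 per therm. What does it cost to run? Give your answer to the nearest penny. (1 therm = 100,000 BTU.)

£15.71

Heat delivered = 99,600 BTU/h × 14.7 h = 1,464,120 BTU
Gas input = 1,464,120 / 0.96 = 1,525,125 BTU
= 1,525,125 / 100,000 = 15.25 therm
Cost = 15.25 × £1.03/therm = £15.71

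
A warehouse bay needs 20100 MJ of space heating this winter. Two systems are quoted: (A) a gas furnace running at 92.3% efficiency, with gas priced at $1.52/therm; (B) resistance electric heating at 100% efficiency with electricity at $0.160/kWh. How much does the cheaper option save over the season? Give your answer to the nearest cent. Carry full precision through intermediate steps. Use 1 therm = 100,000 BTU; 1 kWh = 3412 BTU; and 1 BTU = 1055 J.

Heat load = 20100 MJ = 20,100,000,000 J / 1055 = 19,052,133 BTU
Gas: input = 19,052,133 / 0.923 = 20,641,531 BTU = 206.4 therm → 206.4 × $1.52 = $313.75
Electric: 19,052,133 BTU / 3412 = 5,584 kWh → × $0.160 = $893.42
Difference = |$313.75 − $893.42| = $579.67

$579.67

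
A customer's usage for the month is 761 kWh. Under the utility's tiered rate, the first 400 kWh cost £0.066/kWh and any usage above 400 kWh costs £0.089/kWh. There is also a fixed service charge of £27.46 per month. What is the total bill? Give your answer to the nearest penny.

£85.99

First 400 kWh × £0.066 = £26.40
Remaining 361 kWh × £0.089 = £32.13
Energy charge = £58.53; + service £27.46 = £85.99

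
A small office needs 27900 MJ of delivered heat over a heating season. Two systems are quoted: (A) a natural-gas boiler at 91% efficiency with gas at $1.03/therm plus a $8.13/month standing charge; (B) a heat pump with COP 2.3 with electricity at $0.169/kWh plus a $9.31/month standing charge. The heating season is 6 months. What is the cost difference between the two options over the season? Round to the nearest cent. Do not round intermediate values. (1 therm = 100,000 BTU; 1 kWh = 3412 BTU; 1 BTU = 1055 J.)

$277.26

Heat load = 27900 MJ = 27,900,000,000 J / 1055 = 26,445,498 BTU
Gas: input = 26,445,498 / 0.91 = 29,060,986 BTU = 290.6 therm → 290.6 × $1.03 = $299.33; + 6 × $8.13 standing = $348.11
Heat pump: 26,445,498 BTU / 3412 = 7,751 kWh heat; / 2.3 = 3,370 kWh in → × $0.169 = $569.51; + 6 × $9.31 standing = $625.37
Difference = |$348.11 − $625.37| = $277.26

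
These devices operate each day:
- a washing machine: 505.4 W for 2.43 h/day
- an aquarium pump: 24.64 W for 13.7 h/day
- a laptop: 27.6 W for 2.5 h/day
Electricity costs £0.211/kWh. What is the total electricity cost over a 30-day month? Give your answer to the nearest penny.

washing machine: 505.4 W × 2.43 h × 30 d = 36,844 Wh = 36.84 kWh
aquarium pump: 24.64 W × 13.7 h × 30 d = 10,127 Wh = 10.13 kWh
laptop: 27.6 W × 2.5 h × 30 d = 2,070 Wh = 2.07 kWh
Total energy = 36.84 + 10.13 + 2.07 = 49.04 kWh
Cost = 49.04 kWh × £0.211 = £10.35

£10.35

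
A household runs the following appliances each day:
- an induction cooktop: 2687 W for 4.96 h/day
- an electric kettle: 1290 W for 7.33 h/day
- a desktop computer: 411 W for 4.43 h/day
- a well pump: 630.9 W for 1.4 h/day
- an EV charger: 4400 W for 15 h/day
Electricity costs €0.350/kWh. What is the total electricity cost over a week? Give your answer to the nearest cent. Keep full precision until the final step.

€224.14

induction cooktop: 2687 W × 4.96 h × 7 d = 93,293 Wh = 93.29 kWh
electric kettle: 1290 W × 7.33 h × 7 d = 66,190 Wh = 66.19 kWh
desktop computer: 411 W × 4.43 h × 7 d = 12,745 Wh = 12.75 kWh
well pump: 630.9 W × 1.4 h × 7 d = 6,183 Wh = 6.183 kWh
EV charger: 4400 W × 15 h × 7 d = 462,000 Wh = 462 kWh
Total energy = 93.29 + 66.19 + 12.75 + 6.183 + 462 = 640.4 kWh
Cost = 640.4 kWh × €0.350 = €224.14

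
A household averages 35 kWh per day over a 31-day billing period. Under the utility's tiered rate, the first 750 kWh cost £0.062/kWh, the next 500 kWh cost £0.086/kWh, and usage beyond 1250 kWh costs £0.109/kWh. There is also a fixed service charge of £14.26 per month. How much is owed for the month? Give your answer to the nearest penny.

£89.57

Usage = 35 kWh/day × 31 days = 1085 kWh
First 750 kWh × £0.062 = £46.50
Next 335 kWh × £0.086 = £28.81
Remaining tier: 0 kWh (not reached)
Energy charge = £75.31; + service £14.26 = £89.57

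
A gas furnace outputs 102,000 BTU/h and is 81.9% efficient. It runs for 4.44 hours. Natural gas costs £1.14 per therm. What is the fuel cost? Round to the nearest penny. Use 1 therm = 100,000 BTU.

£6.30

Heat delivered = 102,000 BTU/h × 4.44 h = 452,880 BTU
Gas input = 452,880 / 0.819 = 552,967 BTU
= 552,967 / 100,000 = 5.53 therm
Cost = 5.53 × £1.14/therm = £6.30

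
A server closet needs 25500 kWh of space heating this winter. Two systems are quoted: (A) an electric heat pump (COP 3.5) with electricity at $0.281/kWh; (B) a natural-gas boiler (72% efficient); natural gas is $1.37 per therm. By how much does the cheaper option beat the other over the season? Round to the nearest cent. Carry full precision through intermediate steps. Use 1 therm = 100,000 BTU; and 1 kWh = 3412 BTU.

Heat load = 25500 kWh × 3412 = 87,006,000 BTU
Gas: input = 87,006,000 / 0.72 = 120,841,667 BTU = 1,208 therm → 1,208 × $1.37 = $1,655.53
Heat pump: 87,006,000 BTU / 3412 = 25,500 kWh heat; / 3.5 = 7,286 kWh in → × $0.281 = $2,047.29
Difference = |$1,655.53 − $2,047.29| = $391.75

$391.75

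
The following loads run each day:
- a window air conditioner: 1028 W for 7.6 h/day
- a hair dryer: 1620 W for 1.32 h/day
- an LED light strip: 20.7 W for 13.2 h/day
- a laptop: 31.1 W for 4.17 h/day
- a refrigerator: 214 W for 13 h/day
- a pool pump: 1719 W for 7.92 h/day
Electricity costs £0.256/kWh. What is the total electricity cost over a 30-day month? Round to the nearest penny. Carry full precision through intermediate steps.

window air conditioner: 1028 W × 7.6 h × 30 d = 234,384 Wh = 234.4 kWh
hair dryer: 1620 W × 1.32 h × 30 d = 64,152 Wh = 64.15 kWh
LED light strip: 20.7 W × 13.2 h × 30 d = 8,197 Wh = 8.197 kWh
laptop: 31.1 W × 4.17 h × 30 d = 3,891 Wh = 3.891 kWh
refrigerator: 214 W × 13 h × 30 d = 83,460 Wh = 83.46 kWh
pool pump: 1719 W × 7.92 h × 30 d = 408,434 Wh = 408.4 kWh
Total energy = 234.4 + 64.15 + 8.197 + 3.891 + 83.46 + 408.4 = 802.5 kWh
Cost = 802.5 kWh × £0.256 = £205.44

£205.44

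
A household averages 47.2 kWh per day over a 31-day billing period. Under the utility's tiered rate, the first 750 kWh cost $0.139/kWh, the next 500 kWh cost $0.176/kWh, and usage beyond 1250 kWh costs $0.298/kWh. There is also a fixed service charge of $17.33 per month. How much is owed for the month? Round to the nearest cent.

$273.11

Usage = 47.2 kWh/day × 31 days = 1463.2 kWh
First 750 kWh × $0.139 = $104.25
Next 500 kWh × $0.176 = $88.00
Remaining 213.2 kWh × $0.298 = $63.53
Energy charge = $255.78; + service $17.33 = $273.11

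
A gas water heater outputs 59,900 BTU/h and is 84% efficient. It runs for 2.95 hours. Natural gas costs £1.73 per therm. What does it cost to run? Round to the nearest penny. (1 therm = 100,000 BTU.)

£3.64

Heat delivered = 59,900 BTU/h × 2.95 h = 176,705 BTU
Gas input = 176,705 / 0.84 = 210,363 BTU
= 210,363 / 100,000 = 2.104 therm
Cost = 2.104 × £1.73/therm = £3.64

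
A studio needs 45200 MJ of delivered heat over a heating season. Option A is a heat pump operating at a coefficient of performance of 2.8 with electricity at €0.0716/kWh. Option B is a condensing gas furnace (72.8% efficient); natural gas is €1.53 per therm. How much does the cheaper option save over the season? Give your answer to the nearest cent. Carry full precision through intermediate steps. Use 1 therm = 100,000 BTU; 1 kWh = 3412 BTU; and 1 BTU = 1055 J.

Heat load = 45200 MJ = 45,200,000,000 J / 1055 = 42,843,602 BTU
Gas: input = 42,843,602 / 0.728 = 58,851,102 BTU = 588.5 therm → 588.5 × €1.53 = €900.42
Heat pump: 42,843,602 BTU / 3412 = 12,560 kWh heat; / 2.8 = 4,485 kWh in → × €0.0716 = €321.09
Difference = |€900.42 − €321.09| = €579.33

€579.33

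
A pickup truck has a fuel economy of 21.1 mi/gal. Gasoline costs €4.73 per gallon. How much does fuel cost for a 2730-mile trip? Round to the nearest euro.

€612

Fuel = 2730 mi / 21.1 mpg = 129.4 gal
Cost = 129.4 gal × €4.73/gal = €611.99 ≈ €612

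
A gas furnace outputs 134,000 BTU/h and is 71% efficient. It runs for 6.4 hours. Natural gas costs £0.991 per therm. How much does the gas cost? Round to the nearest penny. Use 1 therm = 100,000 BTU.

Heat delivered = 134,000 BTU/h × 6.4 h = 857,600 BTU
Gas input = 857,600 / 0.71 = 1,207,887 BTU
= 1,207,887 / 100,000 = 12.08 therm
Cost = 12.08 × £0.991/therm = £11.97

£11.97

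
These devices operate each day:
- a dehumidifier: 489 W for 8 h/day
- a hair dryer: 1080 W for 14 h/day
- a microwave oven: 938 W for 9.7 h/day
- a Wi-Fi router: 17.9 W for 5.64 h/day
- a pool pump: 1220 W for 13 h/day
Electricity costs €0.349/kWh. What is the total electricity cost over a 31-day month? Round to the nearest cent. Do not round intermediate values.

dehumidifier: 489 W × 8 h × 31 d = 121,272 Wh = 121.3 kWh
hair dryer: 1080 W × 14 h × 31 d = 468,720 Wh = 468.7 kWh
microwave oven: 938 W × 9.7 h × 31 d = 282,057 Wh = 282.1 kWh
Wi-Fi router: 17.9 W × 5.64 h × 31 d = 3,130 Wh = 3.13 kWh
pool pump: 1220 W × 13 h × 31 d = 491,660 Wh = 491.7 kWh
Total energy = 121.3 + 468.7 + 282.1 + 3.13 + 491.7 = 1,367 kWh
Cost = 1,367 kWh × €0.349 = €477.03

€477.03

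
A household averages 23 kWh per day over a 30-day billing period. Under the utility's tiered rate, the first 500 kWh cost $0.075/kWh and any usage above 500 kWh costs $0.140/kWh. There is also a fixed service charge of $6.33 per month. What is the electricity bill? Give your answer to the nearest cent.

$70.43

Usage = 23 kWh/day × 30 days = 690 kWh
First 500 kWh × $0.075 = $37.50
Remaining 190 kWh × $0.140 = $26.60
Energy charge = $64.10; + service $6.33 = $70.43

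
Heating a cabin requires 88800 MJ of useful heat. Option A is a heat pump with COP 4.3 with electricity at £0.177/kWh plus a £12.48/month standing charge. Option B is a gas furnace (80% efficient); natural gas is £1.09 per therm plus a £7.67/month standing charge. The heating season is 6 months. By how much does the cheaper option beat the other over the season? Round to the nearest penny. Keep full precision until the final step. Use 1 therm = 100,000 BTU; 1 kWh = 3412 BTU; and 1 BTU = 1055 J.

Heat load = 88800 MJ = 88,800,000,000 J / 1055 = 84,170,616 BTU
Gas: input = 84,170,616 / 0.80 = 105,213,270 BTU = 1,052 therm → 1,052 × £1.09 = £1,146.82; + 6 × £7.67 standing = £1,192.84
Heat pump: 84,170,616 BTU / 3412 = 24,670 kWh heat; / 4.3 = 5,737 kWh in → × £0.177 = £1,015.44; + 6 × £12.48 standing = £1,090.32
Difference = |£1,192.84 − £1,090.32| = £102.52

£102.52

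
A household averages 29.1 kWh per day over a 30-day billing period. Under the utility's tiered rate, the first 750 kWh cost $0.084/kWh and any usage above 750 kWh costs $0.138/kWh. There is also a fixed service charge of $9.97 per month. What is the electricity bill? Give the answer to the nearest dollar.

Usage = 29.1 kWh/day × 30 days = 873 kWh
First 750 kWh × $0.084 = $63.00
Remaining 123 kWh × $0.138 = $16.97
Energy charge = $79.97; + service $9.97 = $89.94 ≈ $90

$90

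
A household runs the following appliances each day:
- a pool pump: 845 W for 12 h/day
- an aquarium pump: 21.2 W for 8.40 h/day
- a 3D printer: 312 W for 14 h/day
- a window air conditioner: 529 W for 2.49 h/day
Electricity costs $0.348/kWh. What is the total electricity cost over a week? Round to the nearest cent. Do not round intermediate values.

$38.98

pool pump: 845 W × 12 h × 7 d = 70,980 Wh = 70.98 kWh
aquarium pump: 21.2 W × 8.40 h × 7 d = 1,247 Wh = 1.247 kWh
3D printer: 312 W × 14 h × 7 d = 30,576 Wh = 30.58 kWh
window air conditioner: 529 W × 2.49 h × 7 d = 9,220 Wh = 9.22 kWh
Total energy = 70.98 + 1.247 + 30.58 + 9.22 = 112 kWh
Cost = 112 kWh × $0.348 = $38.98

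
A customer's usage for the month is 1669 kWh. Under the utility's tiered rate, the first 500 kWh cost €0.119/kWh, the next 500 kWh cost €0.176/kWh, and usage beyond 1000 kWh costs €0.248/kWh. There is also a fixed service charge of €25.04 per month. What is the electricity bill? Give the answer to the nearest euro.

First 500 kWh × €0.119 = €59.50
Next 500 kWh × €0.176 = €88.00
Remaining 669 kWh × €0.248 = €165.91
Energy charge = €313.41; + service €25.04 = €338.45 ≈ €338

€338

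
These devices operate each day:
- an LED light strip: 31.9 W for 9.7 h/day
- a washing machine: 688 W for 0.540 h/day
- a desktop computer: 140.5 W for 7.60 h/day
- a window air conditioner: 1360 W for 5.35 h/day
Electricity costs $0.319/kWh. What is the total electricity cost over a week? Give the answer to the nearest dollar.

LED light strip: 31.9 W × 9.7 h × 7 d = 2,166 Wh = 2.166 kWh
washing machine: 688 W × 0.540 h × 7 d = 2,601 Wh = 2.601 kWh
desktop computer: 140.5 W × 7.60 h × 7 d = 7,475 Wh = 7.475 kWh
window air conditioner: 1360 W × 5.35 h × 7 d = 50,932 Wh = 50.93 kWh
Total energy = 2.166 + 2.601 + 7.475 + 50.93 = 63.17 kWh
Cost = 63.17 kWh × $0.319 = $20.15 ≈ $20

$20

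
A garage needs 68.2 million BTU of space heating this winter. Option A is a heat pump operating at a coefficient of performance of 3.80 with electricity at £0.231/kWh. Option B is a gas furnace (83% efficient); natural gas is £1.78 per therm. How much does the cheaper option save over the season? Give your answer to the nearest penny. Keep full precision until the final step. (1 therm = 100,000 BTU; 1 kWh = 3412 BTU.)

Heat load = 68.2 × 10⁶ BTU = 68,200,000 BTU
Gas: input = 68,200,000 / 0.83 = 82,168,675 BTU = 821.7 therm → 821.7 × £1.78 = £1,462.60
Heat pump: 68,200,000 BTU / 3412 = 19,990 kWh heat; / 3.80 = 5,260 kWh in → × £0.231 = £1,215.08
Difference = |£1,462.60 − £1,215.08| = £247.53

£247.53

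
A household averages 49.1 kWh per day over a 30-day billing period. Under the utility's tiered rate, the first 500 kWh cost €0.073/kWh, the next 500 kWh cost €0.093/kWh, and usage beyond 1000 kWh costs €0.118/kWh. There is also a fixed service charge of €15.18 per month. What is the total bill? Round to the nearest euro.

Usage = 49.1 kWh/day × 30 days = 1473 kWh
First 500 kWh × €0.073 = €36.50
Next 500 kWh × €0.093 = €46.50
Remaining 473 kWh × €0.118 = €55.81
Energy charge = €138.81; + service €15.18 = €153.99 ≈ €154

€154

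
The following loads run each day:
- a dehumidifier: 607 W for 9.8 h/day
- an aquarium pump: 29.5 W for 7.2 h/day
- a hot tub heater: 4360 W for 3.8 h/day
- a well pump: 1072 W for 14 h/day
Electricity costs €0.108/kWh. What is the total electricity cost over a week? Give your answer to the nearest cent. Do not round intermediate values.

dehumidifier: 607 W × 9.8 h × 7 d = 41,640 Wh = 41.64 kWh
aquarium pump: 29.5 W × 7.2 h × 7 d = 1,487 Wh = 1.487 kWh
hot tub heater: 4360 W × 3.8 h × 7 d = 115,976 Wh = 116 kWh
well pump: 1072 W × 14 h × 7 d = 105,056 Wh = 105.1 kWh
Total energy = 41.64 + 1.487 + 116 + 105.1 = 264.2 kWh
Cost = 264.2 kWh × €0.108 = €28.53

€28.53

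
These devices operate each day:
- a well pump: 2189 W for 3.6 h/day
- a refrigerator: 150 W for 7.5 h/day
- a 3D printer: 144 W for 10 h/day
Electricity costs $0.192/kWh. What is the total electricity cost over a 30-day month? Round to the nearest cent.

$60.17

well pump: 2189 W × 3.6 h × 30 d = 236,412 Wh = 236.4 kWh
refrigerator: 150 W × 7.5 h × 30 d = 33,750 Wh = 33.75 kWh
3D printer: 144 W × 10 h × 30 d = 43,200 Wh = 43.2 kWh
Total energy = 236.4 + 33.75 + 43.2 = 313.4 kWh
Cost = 313.4 kWh × $0.192 = $60.17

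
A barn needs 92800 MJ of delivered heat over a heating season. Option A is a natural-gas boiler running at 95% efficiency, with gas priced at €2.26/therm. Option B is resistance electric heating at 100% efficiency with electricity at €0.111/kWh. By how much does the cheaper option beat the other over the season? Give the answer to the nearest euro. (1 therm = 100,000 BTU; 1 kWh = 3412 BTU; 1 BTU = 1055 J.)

€769

Heat load = 92800 MJ = 92,800,000,000 J / 1055 = 87,962,085 BTU
Gas: input = 87,962,085 / 0.95 = 92,591,669 BTU = 925.9 therm → 925.9 × €2.26 = €2,092.57
Electric: 87,962,085 BTU / 3412 = 25,780 kWh → × €0.111 = €2,861.60
Difference = |€2,092.57 − €2,861.60| = €769.03 ≈ €769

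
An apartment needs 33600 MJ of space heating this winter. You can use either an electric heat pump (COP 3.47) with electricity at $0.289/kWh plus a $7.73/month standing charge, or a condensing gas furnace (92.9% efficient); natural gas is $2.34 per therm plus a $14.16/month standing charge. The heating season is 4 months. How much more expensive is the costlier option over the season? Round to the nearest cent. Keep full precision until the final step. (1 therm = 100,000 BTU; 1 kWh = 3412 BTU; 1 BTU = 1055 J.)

$50.53

Heat load = 33600 MJ = 33,600,000,000 J / 1055 = 31,848,341 BTU
Gas: input = 31,848,341 / 0.929 = 34,282,391 BTU = 342.8 therm → 342.8 × $2.34 = $802.21; + 4 × $14.16 standing = $858.85
Heat pump: 31,848,341 BTU / 3412 = 9,334 kWh heat; / 3.47 = 2,690 kWh in → × $0.289 = $777.40; + 4 × $7.73 standing = $808.32
Difference = |$858.85 − $808.32| = $50.53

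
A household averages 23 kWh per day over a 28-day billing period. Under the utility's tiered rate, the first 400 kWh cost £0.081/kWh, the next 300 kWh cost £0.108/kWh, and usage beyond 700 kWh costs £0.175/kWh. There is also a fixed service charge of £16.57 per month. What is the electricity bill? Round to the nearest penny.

Usage = 23 kWh/day × 28 days = 644 kWh
First 400 kWh × £0.081 = £32.40
Next 244 kWh × £0.108 = £26.35
Remaining tier: 0 kWh (not reached)
Energy charge = £58.75; + service £16.57 = £75.32

£75.32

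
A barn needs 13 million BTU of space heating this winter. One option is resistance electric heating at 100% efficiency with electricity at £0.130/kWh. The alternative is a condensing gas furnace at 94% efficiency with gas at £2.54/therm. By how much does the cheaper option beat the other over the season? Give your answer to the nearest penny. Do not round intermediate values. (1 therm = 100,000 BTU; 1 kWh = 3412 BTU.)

£144.03

Heat load = 13 × 10⁶ BTU = 13,000,000 BTU
Gas: input = 13,000,000 / 0.94 = 13,829,787 BTU = 138.3 therm → 138.3 × £2.54 = £351.28
Electric: 13,000,000 BTU / 3412 = 3,810 kWh → × £0.130 = £495.31
Difference = |£351.28 − £495.31| = £144.03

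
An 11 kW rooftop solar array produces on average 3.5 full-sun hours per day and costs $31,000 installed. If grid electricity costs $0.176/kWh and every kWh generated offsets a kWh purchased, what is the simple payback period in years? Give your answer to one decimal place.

Daily generation = 11 kW × 3.5 h = 38.5 kWh
Annual generation = 38.5 × 365 = 14052 kWh
Annual savings = 14052 × $0.176 = $2,473.24
Payback = $31,000 / $2,473.24 = 12.5 years

12.5 years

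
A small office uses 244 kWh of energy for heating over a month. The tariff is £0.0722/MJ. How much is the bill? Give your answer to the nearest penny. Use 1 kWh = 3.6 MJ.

244 kWh × (3.6 MJ/kWh) = 878.4 MJ
Cost = 878.4 MJ × £0.0722/MJ = £63.42

£63.42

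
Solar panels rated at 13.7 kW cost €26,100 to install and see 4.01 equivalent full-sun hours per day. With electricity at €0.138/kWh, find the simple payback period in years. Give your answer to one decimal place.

Daily generation = 13.7 kW × 4.01 h = 54.94 kWh
Annual generation = 54.94 × 365 = 20052 kWh
Annual savings = 20052 × €0.138 = €2,767.18
Payback = €26,100 / €2,767.18 = 9.43 years

9.4 years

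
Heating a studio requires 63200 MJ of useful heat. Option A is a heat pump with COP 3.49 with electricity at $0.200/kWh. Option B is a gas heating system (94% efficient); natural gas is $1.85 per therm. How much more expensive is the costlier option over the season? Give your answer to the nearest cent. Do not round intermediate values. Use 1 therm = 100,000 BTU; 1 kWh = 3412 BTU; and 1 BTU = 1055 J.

Heat load = 63200 MJ = 63,200,000,000 J / 1055 = 59,905,213 BTU
Gas: input = 59,905,213 / 0.94 = 63,728,950 BTU = 637.3 therm → 637.3 × $1.85 = $1,178.99
Heat pump: 59,905,213 BTU / 3412 = 17,560 kWh heat; / 3.49 = 5,031 kWh in → × $0.200 = $1,006.14
Difference = |$1,178.99 − $1,006.14| = $172.84

$172.84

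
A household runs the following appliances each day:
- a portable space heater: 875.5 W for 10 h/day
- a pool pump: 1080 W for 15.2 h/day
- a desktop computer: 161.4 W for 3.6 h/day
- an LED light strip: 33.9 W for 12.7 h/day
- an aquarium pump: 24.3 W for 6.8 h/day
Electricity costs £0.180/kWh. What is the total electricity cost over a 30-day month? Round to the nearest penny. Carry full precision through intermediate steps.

£142.28

portable space heater: 875.5 W × 10 h × 30 d = 262,650 Wh = 262.6 kWh
pool pump: 1080 W × 15.2 h × 30 d = 492,480 Wh = 492.5 kWh
desktop computer: 161.4 W × 3.6 h × 30 d = 17,431 Wh = 17.43 kWh
LED light strip: 33.9 W × 12.7 h × 30 d = 12,916 Wh = 12.92 kWh
aquarium pump: 24.3 W × 6.8 h × 30 d = 4,957 Wh = 4.957 kWh
Total energy = 262.6 + 492.5 + 17.43 + 12.92 + 4.957 = 790.4 kWh
Cost = 790.4 kWh × £0.180 = £142.28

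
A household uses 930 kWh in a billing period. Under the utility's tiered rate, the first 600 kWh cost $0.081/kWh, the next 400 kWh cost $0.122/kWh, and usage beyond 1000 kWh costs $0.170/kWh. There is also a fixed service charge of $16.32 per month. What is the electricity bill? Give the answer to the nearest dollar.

First 600 kWh × $0.081 = $48.60
Next 330 kWh × $0.122 = $40.26
Remaining tier: 0 kWh (not reached)
Energy charge = $88.86; + service $16.32 = $105.18 ≈ $105

$105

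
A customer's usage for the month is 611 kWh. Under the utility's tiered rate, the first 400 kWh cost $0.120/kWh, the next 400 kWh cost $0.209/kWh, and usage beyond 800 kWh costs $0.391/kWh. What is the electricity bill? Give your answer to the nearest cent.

First 400 kWh × $0.120 = $48.00
Next 211 kWh × $0.209 = $44.10
Remaining tier: 0 kWh (not reached)
Total = $92.10

$92.10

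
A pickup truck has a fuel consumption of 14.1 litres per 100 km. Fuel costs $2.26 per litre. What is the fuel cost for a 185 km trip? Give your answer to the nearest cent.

Fuel = 14.1 L/100 km × 185 km / 100 = 26.09 L
Cost = 26.09 L × $2.26/L = $58.95

$58.95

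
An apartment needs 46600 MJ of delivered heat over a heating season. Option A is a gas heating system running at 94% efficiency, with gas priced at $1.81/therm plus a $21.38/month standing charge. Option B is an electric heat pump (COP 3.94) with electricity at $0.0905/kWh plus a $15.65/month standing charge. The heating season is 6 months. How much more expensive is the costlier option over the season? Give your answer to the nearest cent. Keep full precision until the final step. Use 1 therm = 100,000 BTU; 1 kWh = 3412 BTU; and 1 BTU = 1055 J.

$587.54

Heat load = 46600 MJ = 46,600,000,000 J / 1055 = 44,170,616 BTU
Gas: input = 44,170,616 / 0.94 = 46,990,017 BTU = 469.9 therm → 469.9 × $1.81 = $850.52; + 6 × $21.38 standing = $978.80
Heat pump: 44,170,616 BTU / 3412 = 12,950 kWh heat; / 3.94 = 3,286 kWh in → × $0.0905 = $297.36; + 6 × $15.65 standing = $391.26
Difference = |$978.80 − $391.26| = $587.54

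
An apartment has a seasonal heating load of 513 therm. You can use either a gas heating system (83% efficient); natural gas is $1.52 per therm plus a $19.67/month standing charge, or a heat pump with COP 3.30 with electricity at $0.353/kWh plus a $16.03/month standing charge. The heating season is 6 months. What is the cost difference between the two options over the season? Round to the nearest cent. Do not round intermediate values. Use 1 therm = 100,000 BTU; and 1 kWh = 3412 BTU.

Heat load = 513 therm × 100,000 = 51,300,000 BTU
Gas: input = 51,300,000 / 0.83 = 61,807,229 BTU = 618.1 therm → 618.1 × $1.52 = $939.47; + 6 × $19.67 standing = $1,057.49
Heat pump: 51,300,000 BTU / 3412 = 15,040 kWh heat; / 3.30 = 4,556 kWh in → × $0.353 = $1,608.31; + 6 × $16.03 standing = $1,704.49
Difference = |$1,057.49 − $1,704.49| = $647.00

$647.00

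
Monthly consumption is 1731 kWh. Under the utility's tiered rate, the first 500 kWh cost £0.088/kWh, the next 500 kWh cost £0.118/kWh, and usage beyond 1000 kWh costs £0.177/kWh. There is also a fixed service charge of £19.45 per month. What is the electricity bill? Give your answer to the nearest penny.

First 500 kWh × £0.088 = £44.00
Next 500 kWh × £0.118 = £59.00
Remaining 731 kWh × £0.177 = £129.39
Energy charge = £232.39; + service £19.45 = £251.84

£251.84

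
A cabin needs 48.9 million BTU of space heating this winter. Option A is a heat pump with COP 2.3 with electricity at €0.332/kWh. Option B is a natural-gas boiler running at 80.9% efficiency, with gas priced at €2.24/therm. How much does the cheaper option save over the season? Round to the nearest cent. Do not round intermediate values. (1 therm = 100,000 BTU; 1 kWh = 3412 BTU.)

Heat load = 48.9 × 10⁶ BTU = 48,900,000 BTU
Gas: input = 48,900,000 / 0.809 = 60,444,994 BTU = 604.4 therm → 604.4 × €2.24 = €1,353.97
Heat pump: 48,900,000 BTU / 3412 = 14,330 kWh heat; / 2.3 = 6,231 kWh in → × €0.332 = €2,068.76
Difference = |€1,353.97 − €2,068.76| = €714.79

€714.79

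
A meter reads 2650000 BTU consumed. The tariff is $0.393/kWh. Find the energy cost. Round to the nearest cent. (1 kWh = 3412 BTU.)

$305.23

2650000 BTU × (0.00029308 kWh/BTU) = 776.7 kWh
Cost = 776.7 kWh × $0.393/kWh = $305.23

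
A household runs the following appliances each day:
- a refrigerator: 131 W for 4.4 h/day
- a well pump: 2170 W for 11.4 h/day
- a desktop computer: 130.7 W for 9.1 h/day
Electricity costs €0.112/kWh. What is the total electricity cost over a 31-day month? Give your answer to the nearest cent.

refrigerator: 131 W × 4.4 h × 31 d = 17,868 Wh = 17.87 kWh
well pump: 2170 W × 11.4 h × 31 d = 766,878 Wh = 766.9 kWh
desktop computer: 130.7 W × 9.1 h × 31 d = 36,870 Wh = 36.87 kWh
Total energy = 17.87 + 766.9 + 36.87 = 821.6 kWh
Cost = 821.6 kWh × €0.112 = €92.02

€92.02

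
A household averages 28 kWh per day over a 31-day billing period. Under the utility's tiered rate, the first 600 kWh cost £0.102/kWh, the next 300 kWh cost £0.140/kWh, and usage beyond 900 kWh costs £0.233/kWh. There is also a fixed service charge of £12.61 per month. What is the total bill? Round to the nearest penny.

£111.33

Usage = 28 kWh/day × 31 days = 868 kWh
First 600 kWh × £0.102 = £61.20
Next 268 kWh × £0.140 = £37.52
Remaining tier: 0 kWh (not reached)
Energy charge = £98.72; + service £12.61 = £111.33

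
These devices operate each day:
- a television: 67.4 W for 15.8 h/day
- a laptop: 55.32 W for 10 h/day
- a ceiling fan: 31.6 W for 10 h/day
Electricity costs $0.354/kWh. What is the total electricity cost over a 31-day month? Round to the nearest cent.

television: 67.4 W × 15.8 h × 31 d = 33,013 Wh = 33.01 kWh
laptop: 55.32 W × 10 h × 31 d = 17,149 Wh = 17.15 kWh
ceiling fan: 31.6 W × 10 h × 31 d = 9,796 Wh = 9.796 kWh
Total energy = 33.01 + 17.15 + 9.796 = 59.96 kWh
Cost = 59.96 kWh × $0.354 = $21.23

$21.23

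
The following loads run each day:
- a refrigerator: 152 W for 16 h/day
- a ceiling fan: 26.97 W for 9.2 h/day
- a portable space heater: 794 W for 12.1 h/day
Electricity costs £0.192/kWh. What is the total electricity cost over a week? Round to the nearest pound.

refrigerator: 152 W × 16 h × 7 d = 17,024 Wh = 17.02 kWh
ceiling fan: 26.97 W × 9.2 h × 7 d = 1,737 Wh = 1.737 kWh
portable space heater: 794 W × 12.1 h × 7 d = 67,252 Wh = 67.25 kWh
Total energy = 17.02 + 1.737 + 67.25 = 86.01 kWh
Cost = 86.01 kWh × £0.192 = £16.51 ≈ £17

£17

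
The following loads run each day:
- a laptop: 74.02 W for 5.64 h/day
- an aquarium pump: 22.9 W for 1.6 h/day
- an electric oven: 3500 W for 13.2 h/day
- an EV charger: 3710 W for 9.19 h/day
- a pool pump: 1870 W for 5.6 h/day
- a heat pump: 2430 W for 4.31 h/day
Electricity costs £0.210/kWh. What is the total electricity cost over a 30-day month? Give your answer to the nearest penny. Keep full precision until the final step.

£640.67

laptop: 74.02 W × 5.64 h × 30 d = 12,524 Wh = 12.52 kWh
aquarium pump: 22.9 W × 1.6 h × 30 d = 1,099 Wh = 1.099 kWh
electric oven: 3500 W × 13.2 h × 30 d = 1,386,000 Wh = 1,386 kWh
EV charger: 3710 W × 9.19 h × 30 d = 1,022,847 Wh = 1,023 kWh
pool pump: 1870 W × 5.6 h × 30 d = 314,160 Wh = 314.2 kWh
heat pump: 2430 W × 4.31 h × 30 d = 314,199 Wh = 314.2 kWh
Total energy = 12.52 + 1.099 + 1,386 + 1,023 + 314.2 + 314.2 = 3,051 kWh
Cost = 3,051 kWh × £0.210 = £640.67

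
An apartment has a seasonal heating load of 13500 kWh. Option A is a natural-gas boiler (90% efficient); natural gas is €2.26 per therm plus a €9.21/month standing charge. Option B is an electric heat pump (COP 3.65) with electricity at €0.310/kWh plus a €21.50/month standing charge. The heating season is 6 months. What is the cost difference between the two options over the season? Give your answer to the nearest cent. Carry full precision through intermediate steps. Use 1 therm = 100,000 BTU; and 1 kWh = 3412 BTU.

Heat load = 13500 kWh × 3412 = 46,062,000 BTU
Gas: input = 46,062,000 / 0.90 = 51,180,000 BTU = 511.8 therm → 511.8 × €2.26 = €1,156.67; + 6 × €9.21 standing = €1,211.93
Heat pump: 46,062,000 BTU / 3412 = 13,500 kWh heat; / 3.65 = 3,699 kWh in → × €0.310 = €1,146.58; + 6 × €21.50 standing = €1,275.58
Difference = |€1,211.93 − €1,275.58| = €63.65

€63.65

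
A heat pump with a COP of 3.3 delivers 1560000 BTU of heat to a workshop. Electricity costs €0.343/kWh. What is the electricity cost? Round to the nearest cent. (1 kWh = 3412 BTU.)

€47.52

Heat delivered = 1,560,000 BTU / 3412 = 457.2 kWh
Electrical input = 457.2 kWh / 3.3 = 138.5 kWh
Cost = 138.5 × €0.343/kWh = €47.52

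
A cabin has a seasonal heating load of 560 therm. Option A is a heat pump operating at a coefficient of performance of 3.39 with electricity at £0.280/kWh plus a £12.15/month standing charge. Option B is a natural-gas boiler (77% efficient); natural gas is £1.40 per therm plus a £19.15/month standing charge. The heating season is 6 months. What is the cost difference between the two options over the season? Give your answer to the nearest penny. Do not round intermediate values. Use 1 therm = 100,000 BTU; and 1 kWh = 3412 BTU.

£295.44

Heat load = 560 therm × 100,000 = 56,000,000 BTU
Gas: input = 56,000,000 / 0.77 = 72,727,273 BTU = 727.3 therm → 727.3 × £1.40 = £1,018.18; + 6 × £19.15 standing = £1,133.08
Heat pump: 56,000,000 BTU / 3412 = 16,410 kWh heat; / 3.39 = 4,841 kWh in → × £0.280 = £1,355.62; + 6 × £12.15 standing = £1,428.52
Difference = |£1,133.08 − £1,428.52| = £295.44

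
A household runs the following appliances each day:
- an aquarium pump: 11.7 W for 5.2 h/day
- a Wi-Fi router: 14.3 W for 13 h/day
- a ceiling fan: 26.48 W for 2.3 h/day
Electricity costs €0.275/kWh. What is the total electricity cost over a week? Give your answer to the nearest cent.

aquarium pump: 11.7 W × 5.2 h × 7 d = 426 Wh = 0.4259 kWh
Wi-Fi router: 14.3 W × 13 h × 7 d = 1,301 Wh = 1.301 kWh
ceiling fan: 26.48 W × 2.3 h × 7 d = 426 Wh = 0.4263 kWh
Total energy = 0.4259 + 1.301 + 0.4263 = 2.154 kWh
Cost = 2.154 kWh × €0.275 = €0.59

€0.59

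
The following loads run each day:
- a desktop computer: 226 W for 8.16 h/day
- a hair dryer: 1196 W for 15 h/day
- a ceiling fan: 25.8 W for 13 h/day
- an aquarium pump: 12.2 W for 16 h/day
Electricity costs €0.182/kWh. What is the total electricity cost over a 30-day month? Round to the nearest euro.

desktop computer: 226 W × 8.16 h × 30 d = 55,325 Wh = 55.32 kWh
hair dryer: 1196 W × 15 h × 30 d = 538,200 Wh = 538.2 kWh
ceiling fan: 25.8 W × 13 h × 30 d = 10,062 Wh = 10.06 kWh
aquarium pump: 12.2 W × 16 h × 30 d = 5,856 Wh = 5.856 kWh
Total energy = 55.32 + 538.2 + 10.06 + 5.856 = 609.4 kWh
Cost = 609.4 kWh × €0.182 = €110.92 ≈ €111

€111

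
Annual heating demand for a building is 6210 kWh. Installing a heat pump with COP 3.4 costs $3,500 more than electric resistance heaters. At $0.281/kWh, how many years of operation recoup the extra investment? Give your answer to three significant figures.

Resistance: 6210 kWh × $0.281 = $1,745.01/yr
Heat pump: 6210 / 3.4 = 1826 kWh in → × $0.281 = $513.24/yr
Annual savings = $1,231.77
Payback = $3,500 / $1,231.77 = 2.84 years

2.84 years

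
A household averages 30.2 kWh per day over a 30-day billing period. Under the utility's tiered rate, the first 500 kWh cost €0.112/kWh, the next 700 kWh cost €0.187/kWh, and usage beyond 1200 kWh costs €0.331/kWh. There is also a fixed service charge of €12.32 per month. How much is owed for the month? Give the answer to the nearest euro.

Usage = 30.2 kWh/day × 30 days = 906 kWh
First 500 kWh × €0.112 = €56.00
Next 406 kWh × €0.187 = €75.92
Remaining tier: 0 kWh (not reached)
Energy charge = €131.92; + service €12.32 = €144.24 ≈ €144

€144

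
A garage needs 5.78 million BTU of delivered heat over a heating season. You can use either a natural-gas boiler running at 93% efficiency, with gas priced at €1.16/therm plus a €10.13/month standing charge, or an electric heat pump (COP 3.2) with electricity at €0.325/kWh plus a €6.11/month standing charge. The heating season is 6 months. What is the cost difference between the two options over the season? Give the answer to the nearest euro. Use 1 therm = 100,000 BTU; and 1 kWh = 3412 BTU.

Heat load = 5.78 × 10⁶ BTU = 5,780,000 BTU
Gas: input = 5,780,000 / 0.93 = 6,215,054 BTU = 62.15 therm → 62.15 × €1.16 = €72.09; + 6 × €10.13 standing = €132.87
Heat pump: 5,780,000 BTU / 3412 = 1,694 kWh heat; / 3.2 = 529.4 kWh in → × €0.325 = €172.05; + 6 × €6.11 standing = €208.71
Difference = |€132.87 − €208.71| = €75.83 ≈ €76

€76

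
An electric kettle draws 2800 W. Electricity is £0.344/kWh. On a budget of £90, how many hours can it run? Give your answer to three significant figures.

Energy budget = £90 / £0.344 per kWh = 261.6 kWh = 261,628 Wh
Runtime = 261,628 Wh / 2800 W = 93.44 h

93.4 h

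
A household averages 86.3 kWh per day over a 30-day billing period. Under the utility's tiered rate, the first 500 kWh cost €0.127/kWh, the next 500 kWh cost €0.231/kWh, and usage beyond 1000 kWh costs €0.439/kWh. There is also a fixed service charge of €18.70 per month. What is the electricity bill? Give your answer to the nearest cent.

Usage = 86.3 kWh/day × 30 days = 2589 kWh
First 500 kWh × €0.127 = €63.50
Next 500 kWh × €0.231 = €115.50
Remaining 1589 kWh × €0.439 = €697.57
Energy charge = €876.57; + service €18.70 = €895.27

€895.27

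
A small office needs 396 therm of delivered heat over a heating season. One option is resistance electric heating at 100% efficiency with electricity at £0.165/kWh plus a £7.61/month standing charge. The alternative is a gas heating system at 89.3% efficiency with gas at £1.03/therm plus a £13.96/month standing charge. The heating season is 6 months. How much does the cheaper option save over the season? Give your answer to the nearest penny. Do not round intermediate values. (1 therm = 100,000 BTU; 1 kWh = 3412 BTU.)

£1420.15

Heat load = 396 therm × 100,000 = 39,600,000 BTU
Gas: input = 39,600,000 / 0.893 = 44,344,905 BTU = 443.4 therm → 443.4 × £1.03 = £456.75; + 6 × £13.96 standing = £540.51
Electric: 39,600,000 BTU / 3412 = 11,610 kWh → × £0.165 = £1,915.01; + 6 × £7.61 standing = £1,960.67
Difference = |£540.51 − £1,960.67| = £1,420.15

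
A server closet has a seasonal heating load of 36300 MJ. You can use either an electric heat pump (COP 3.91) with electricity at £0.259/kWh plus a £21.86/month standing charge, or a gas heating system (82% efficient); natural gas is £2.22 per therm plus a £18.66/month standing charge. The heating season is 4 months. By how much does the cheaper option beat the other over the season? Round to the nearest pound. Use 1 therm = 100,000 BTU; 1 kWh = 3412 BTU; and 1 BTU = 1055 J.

Heat load = 36300 MJ = 36,300,000,000 J / 1055 = 34,407,583 BTU
Gas: input = 34,407,583 / 0.82 = 41,960,467 BTU = 419.6 therm → 419.6 × £2.22 = £931.52; + 4 × £18.66 standing = £1,006.16
Heat pump: 34,407,583 BTU / 3412 = 10,080 kWh heat; / 3.91 = 2,579 kWh in → × £0.259 = £667.99; + 4 × £21.86 standing = £755.43
Difference = |£1,006.16 − £755.43| = £250.74 ≈ £251

£251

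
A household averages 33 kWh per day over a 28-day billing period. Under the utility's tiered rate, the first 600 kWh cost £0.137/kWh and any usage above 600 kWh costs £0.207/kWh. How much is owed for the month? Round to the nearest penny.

Usage = 33 kWh/day × 28 days = 924 kWh
First 600 kWh × £0.137 = £82.20
Remaining 324 kWh × £0.207 = £67.07
Total = £149.27

£149.27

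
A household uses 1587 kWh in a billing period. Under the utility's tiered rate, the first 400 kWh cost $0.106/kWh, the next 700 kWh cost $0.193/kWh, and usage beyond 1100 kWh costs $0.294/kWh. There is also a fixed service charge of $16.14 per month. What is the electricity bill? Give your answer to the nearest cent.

First 400 kWh × $0.106 = $42.40
Next 700 kWh × $0.193 = $135.10
Remaining 487 kWh × $0.294 = $143.18
Energy charge = $320.68; + service $16.14 = $336.82

$336.82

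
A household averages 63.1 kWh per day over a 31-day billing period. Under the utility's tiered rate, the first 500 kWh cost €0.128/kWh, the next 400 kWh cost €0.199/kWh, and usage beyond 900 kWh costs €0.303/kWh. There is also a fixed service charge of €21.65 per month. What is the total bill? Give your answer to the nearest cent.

€485.25

Usage = 63.1 kWh/day × 31 days = 1956.1 kWh
First 500 kWh × €0.128 = €64.00
Next 400 kWh × €0.199 = €79.60
Remaining 1056.1 kWh × €0.303 = €320.00
Energy charge = €463.60; + service €21.65 = €485.25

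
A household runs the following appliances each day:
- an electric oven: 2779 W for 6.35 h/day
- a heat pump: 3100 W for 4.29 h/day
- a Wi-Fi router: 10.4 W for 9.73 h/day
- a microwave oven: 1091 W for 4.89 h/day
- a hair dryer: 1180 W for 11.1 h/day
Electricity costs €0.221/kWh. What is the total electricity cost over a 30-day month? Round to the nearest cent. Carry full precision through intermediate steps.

€328.05

electric oven: 2779 W × 6.35 h × 30 d = 529,399 Wh = 529.4 kWh
heat pump: 3100 W × 4.29 h × 30 d = 398,970 Wh = 399 kWh
Wi-Fi router: 10.4 W × 9.73 h × 30 d = 3,036 Wh = 3.036 kWh
microwave oven: 1091 W × 4.89 h × 30 d = 160,050 Wh = 160 kWh
hair dryer: 1180 W × 11.1 h × 30 d = 392,940 Wh = 392.9 kWh
Total energy = 529.4 + 399 + 3.036 + 160 + 392.9 = 1,484 kWh
Cost = 1,484 kWh × €0.221 = €328.05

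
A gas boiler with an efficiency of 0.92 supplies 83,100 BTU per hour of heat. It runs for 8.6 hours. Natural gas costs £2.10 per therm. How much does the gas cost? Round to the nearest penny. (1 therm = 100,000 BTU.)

£16.31

Heat delivered = 83,100 BTU/h × 8.6 h = 714,660 BTU
Gas input = 714,660 / 0.92 = 776,804 BTU
= 776,804 / 100,000 = 7.768 therm
Cost = 7.768 × £2.10/therm = £16.31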